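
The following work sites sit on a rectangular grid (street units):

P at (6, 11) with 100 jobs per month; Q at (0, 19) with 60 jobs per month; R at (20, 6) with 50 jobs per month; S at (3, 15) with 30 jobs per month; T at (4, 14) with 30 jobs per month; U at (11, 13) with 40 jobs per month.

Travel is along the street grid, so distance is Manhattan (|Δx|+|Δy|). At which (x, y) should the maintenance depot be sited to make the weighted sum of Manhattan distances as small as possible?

(6, 13)

Manhattan distance separates: Σwᵢ(|x−xᵢ|+|y−yᵢ|) = Σwᵢ|x−xᵢ| + Σwᵢ|y−yᵢ|, so x and y are optimised independently as 1-D weighted medians.
Total weight W = 310; half = 155.
x-coordinate, sorted with cumulative weight:
  x=0 (Q, w=60) cum 60
  x=3 (S, w=30) cum 90
  x=4 (T, w=30) cum 120
  x=6 (P, w=100) cum 220  ← median
  x=11 (U, w=40) cum 260
  x=20 (R, w=50) cum 310
⇒ x* = 6
y-coordinate, sorted with cumulative weight:
  y=6 (R, w=50) cum 50
  y=11 (P, w=100) cum 150
  y=13 (U, w=40) cum 190  ← median
  y=14 (T, w=30) cum 220
  y=15 (S, w=30) cum 250
  y=19 (Q, w=60) cum 310
⇒ y* = 13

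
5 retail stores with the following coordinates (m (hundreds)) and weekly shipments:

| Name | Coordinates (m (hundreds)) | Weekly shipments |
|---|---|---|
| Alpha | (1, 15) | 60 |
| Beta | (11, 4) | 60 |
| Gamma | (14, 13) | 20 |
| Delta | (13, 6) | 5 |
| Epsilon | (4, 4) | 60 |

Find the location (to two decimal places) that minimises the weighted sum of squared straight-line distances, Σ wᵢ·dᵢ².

(6.37, 8.15)

The minimiser of Σwᵢ‖p−pᵢ‖² is the weighted centroid p* = (Σwᵢpᵢ)/(Σwᵢ).
Σwᵢ = 205.
Σwᵢxᵢ = 60·1 + 60·11 + 20·14 + 5·13 + 60·4 = 1305.
Σwᵢyᵢ = 60·15 + 60·4 + 20·13 + 5·6 + 60·4 = 1670.
x* = 1305/205 = 6.37, y* = 1670/205 = 8.15.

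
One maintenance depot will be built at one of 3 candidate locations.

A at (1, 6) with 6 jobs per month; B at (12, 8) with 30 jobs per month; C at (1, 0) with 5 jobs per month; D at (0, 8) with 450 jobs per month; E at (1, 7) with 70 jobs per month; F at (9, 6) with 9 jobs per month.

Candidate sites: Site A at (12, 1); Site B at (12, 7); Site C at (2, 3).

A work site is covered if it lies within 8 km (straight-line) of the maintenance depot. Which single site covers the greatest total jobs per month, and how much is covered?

Site C, covering 540

Coverage radius r = 8 km; a point is covered iff (Δx)²+(Δy)² ≤ 8² = 64.
  Site A (12, 1): covers {B, F} → 39
  Site B (12, 7): covers {B, F} → 39
  Site C (2, 3): covers {A, C, D, E, F} → 540
Maximum coverage at Site C: 540 jobs per month.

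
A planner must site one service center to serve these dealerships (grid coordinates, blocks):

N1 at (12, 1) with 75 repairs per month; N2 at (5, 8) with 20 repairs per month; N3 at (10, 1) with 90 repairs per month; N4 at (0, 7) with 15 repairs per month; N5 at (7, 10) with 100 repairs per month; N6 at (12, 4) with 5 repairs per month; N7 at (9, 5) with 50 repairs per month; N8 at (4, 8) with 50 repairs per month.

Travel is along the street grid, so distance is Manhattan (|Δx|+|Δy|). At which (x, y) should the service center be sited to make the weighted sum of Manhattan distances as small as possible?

Manhattan distance separates: Σwᵢ(|x−xᵢ|+|y−yᵢ|) = Σwᵢ|x−xᵢ| + Σwᵢ|y−yᵢ|, so x and y are optimised independently as 1-D weighted medians.
Total weight W = 405; half = 202.5.
x-coordinate, sorted with cumulative weight:
  x=0 (N4, w=15) cum 15
  x=4 (N8, w=50) cum 65
  x=5 (N2, w=20) cum 85
  x=7 (N5, w=100) cum 185
  x=9 (N7, w=50) cum 235  ← median
  x=10 (N3, w=90) cum 325
  x=12 (N1, w=75) cum 400
  x=12 (N6, w=5) cum 405
⇒ x* = 9
y-coordinate, sorted with cumulative weight:
  y=1 (N1, w=75) cum 75
  y=1 (N3, w=90) cum 165
  y=4 (N6, w=5) cum 170
  y=5 (N7, w=50) cum 220  ← median
  y=7 (N4, w=15) cum 235
  y=8 (N2, w=20) cum 255
  y=8 (N8, w=50) cum 305
  y=10 (N5, w=100) cum 405
⇒ y* = 5

(9, 5)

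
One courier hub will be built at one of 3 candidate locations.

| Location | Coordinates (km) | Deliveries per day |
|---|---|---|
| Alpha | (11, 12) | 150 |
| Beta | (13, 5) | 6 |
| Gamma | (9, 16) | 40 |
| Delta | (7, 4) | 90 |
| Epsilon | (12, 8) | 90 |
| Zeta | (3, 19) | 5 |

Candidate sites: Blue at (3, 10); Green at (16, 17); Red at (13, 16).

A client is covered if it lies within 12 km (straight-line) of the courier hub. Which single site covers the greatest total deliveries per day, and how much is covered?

Coverage radius r = 12 km; a point is covered iff (Δx)²+(Δy)² ≤ 12² = 144.
  Blue (3, 10): covers {Alpha, Beta, Gamma, Delta, Epsilon, Zeta} → 381
  Green (16, 17): covers {Alpha, Gamma, Epsilon} → 280
  Red (13, 16): covers {Alpha, Beta, Gamma, Epsilon, Zeta} → 291
Maximum coverage at Blue: 381 deliveries per day.

Blue, covering 381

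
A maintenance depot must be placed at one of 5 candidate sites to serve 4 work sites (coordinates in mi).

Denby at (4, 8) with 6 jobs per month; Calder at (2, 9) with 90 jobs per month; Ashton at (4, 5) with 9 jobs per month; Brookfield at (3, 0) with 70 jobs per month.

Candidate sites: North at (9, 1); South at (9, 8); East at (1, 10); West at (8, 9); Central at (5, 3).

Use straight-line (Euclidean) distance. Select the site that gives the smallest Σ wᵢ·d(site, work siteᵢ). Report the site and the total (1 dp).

Central, total 906.8 mi

Total weighted distance at each candidate:
  North (9, 1): total = 1491.7
  South (9, 8): total = 1418.9
  East (1, 10): total = 915.3
  West (8, 9): total = 1336.3
  Central (5, 3): total = 906.8
Minimum is at Central with total 906.8 mi.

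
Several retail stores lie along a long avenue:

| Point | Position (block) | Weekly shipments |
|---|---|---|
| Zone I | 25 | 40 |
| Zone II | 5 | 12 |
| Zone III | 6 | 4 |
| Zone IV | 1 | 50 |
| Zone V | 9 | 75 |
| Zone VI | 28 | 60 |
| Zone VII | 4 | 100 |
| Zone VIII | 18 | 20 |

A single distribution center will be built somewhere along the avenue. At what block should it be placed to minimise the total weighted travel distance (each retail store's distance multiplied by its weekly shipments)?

x = 9

For a sum of weighted absolute distances on a line, the optimum is the weighted median (not the mean). Total weight W = 361; half-weight = 180.5.
Sort by position and accumulate weight:
  block 1 (Zone IV, w=50) → cum 50
  block 4 (Zone VII, w=100) → cum 150
  block 5 (Zone II, w=12) → cum 162
  block 6 (Zone III, w=4) → cum 166
  block 9 (Zone V, w=75) → cum 241  ≥ 180.5 → median here
  block 18 (Zone VIII, w=20) → cum 261
  block 25 (Zone I, w=40) → cum 301
  block 28 (Zone VI, w=60) → cum 361
Optimal location: block 9.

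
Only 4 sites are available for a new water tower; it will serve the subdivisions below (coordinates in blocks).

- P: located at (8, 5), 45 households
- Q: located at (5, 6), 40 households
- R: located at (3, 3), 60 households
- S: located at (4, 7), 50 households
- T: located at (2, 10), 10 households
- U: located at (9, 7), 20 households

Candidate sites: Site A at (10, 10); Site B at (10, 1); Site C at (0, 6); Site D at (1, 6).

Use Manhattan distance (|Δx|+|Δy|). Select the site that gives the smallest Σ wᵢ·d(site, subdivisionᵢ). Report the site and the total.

Site D, total 1250 blocks

Total weighted distance at each candidate:
  Site A (10, 10): total = 2125
  Site B (10, 1): total = 2120
  Site C (0, 6): total = 1475
  Site D (1, 6): total = 1250
Minimum is at Site D with total 1250 blocks.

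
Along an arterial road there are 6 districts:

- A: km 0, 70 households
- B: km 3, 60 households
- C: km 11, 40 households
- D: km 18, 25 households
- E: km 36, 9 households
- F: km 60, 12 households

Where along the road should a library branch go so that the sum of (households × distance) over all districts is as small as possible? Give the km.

For a sum of weighted absolute distances on a line, the optimum is the weighted median (not the mean). Total weight W = 216; half-weight = 108.
Sort by position and accumulate weight:
  km 0 (A, w=70) → cum 70
  km 3 (B, w=60) → cum 130  ≥ 108 → median here
  km 11 (C, w=40) → cum 170
  km 18 (D, w=25) → cum 195
  km 36 (E, w=9) → cum 204
  km 60 (F, w=12) → cum 216
Optimal location: km 3.

x = 3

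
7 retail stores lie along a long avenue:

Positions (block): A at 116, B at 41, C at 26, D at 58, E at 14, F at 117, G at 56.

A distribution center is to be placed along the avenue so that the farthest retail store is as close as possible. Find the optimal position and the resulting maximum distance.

The 1-center on a line is the midpoint of the two extreme points: leftmost at 14, rightmost at 117.
Optimal location = (14 + 117)/2 = 65.5; maximum distance = (117 − 14)/2 = 51.5.

location 65.5, max distance 51.5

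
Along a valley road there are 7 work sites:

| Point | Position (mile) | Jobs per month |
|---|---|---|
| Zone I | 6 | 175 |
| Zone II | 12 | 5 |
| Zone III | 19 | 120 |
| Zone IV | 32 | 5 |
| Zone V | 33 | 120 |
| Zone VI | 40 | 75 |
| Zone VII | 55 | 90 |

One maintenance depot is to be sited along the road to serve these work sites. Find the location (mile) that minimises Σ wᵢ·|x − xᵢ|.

For a sum of weighted absolute distances on a line, the optimum is the weighted median (not the mean). Total weight W = 590; half-weight = 295.
Sort by position and accumulate weight:
  mile 6 (Zone I, w=175) → cum 175
  mile 12 (Zone II, w=5) → cum 180
  mile 19 (Zone III, w=120) → cum 300  ≥ 295 → median here
  mile 32 (Zone IV, w=5) → cum 305
  mile 33 (Zone V, w=120) → cum 425
  mile 40 (Zone VI, w=75) → cum 500
  mile 55 (Zone VII, w=90) → cum 590
Optimal location: mile 19.

x = 19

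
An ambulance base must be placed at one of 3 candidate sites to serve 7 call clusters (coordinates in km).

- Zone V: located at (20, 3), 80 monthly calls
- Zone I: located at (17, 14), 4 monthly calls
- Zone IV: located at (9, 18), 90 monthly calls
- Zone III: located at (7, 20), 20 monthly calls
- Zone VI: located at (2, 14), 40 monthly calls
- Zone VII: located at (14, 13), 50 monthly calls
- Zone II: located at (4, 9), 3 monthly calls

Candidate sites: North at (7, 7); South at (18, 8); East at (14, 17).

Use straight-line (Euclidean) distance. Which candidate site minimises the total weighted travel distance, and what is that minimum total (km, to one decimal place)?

East, total 2579.9 km

Total weighted distance at each candidate:
  North (7, 7): total = 3219.1
  South (18, 8): total = 3037.3
  East (14, 17): total = 2579.9
Minimum is at East with total 2579.9 km.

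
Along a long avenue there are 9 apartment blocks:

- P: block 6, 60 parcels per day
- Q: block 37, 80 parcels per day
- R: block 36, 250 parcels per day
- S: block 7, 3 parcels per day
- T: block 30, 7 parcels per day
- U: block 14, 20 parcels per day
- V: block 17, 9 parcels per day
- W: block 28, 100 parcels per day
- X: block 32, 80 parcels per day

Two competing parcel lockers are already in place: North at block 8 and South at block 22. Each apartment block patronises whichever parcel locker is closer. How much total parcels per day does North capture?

83

The indifferent point is the midpoint (8+22)/2 = 15; apartment blocks left of it (closer to North at 8) go to North, those right go to South.
  P at 6 (w=60) → North
  S at 7 (w=3) → North
  U at 14 (w=20) → North
  V at 17 (w=9) → South
  W at 28 (w=100) → South
  T at 30 (w=7) → South
  X at 32 (w=80) → South
  R at 36 (w=250) → South
  Q at 37 (w=80) → South
North captures 83; South captures 526.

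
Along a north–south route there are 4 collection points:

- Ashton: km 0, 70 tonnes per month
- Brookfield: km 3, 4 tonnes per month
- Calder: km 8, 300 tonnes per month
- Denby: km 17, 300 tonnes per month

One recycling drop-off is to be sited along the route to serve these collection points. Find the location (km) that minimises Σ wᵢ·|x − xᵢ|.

x = 8

For a sum of weighted absolute distances on a line, the optimum is the weighted median (not the mean). Total weight W = 674; half-weight = 337.
Sort by position and accumulate weight:
  km 0 (Ashton, w=70) → cum 70
  km 3 (Brookfield, w=4) → cum 74
  km 8 (Calder, w=300) → cum 374  ≥ 337 → median here
  km 17 (Denby, w=300) → cum 674
Optimal location: km 8.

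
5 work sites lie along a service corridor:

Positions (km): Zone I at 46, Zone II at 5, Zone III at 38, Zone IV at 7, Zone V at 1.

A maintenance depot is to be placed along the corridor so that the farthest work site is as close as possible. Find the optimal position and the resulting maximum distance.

location 23.5, max distance 22.5

The 1-center on a line is the midpoint of the two extreme points: leftmost at 1, rightmost at 46.
Optimal location = (1 + 46)/2 = 23.5; maximum distance = (46 − 1)/2 = 22.5.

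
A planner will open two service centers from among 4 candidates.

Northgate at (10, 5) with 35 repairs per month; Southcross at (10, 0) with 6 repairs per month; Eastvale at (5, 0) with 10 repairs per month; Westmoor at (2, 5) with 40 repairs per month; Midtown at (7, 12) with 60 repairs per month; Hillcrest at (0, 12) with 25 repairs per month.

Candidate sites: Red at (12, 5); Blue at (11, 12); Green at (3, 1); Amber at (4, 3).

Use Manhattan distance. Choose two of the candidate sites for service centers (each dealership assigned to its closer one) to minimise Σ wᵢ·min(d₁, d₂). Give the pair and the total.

{Blue, Amber}, total 1049

Evaluate every pair (each demand assigned to the nearer of the two):
  {Blue, Amber}: total = 1049
  {Blue, Green}: total = 1073
  {Red, Blue}: total = 1147
  {Red, Amber}: total = 1357
  {Red, Green}: total = 1412
  {Green, Amber}: total = 1563
Best pair: {Blue, Amber} with total 1049.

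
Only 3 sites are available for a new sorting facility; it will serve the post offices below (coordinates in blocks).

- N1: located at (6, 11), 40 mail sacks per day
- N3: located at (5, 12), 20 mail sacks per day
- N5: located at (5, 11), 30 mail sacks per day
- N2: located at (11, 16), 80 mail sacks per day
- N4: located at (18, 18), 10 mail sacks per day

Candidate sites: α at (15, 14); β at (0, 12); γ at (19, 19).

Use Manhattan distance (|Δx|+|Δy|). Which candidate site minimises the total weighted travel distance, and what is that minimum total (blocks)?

α, total 1660 blocks

Total weighted distance at each candidate:
  α (15, 14): total = 1660
  β (0, 12): total = 2000
  γ (19, 19): total = 2820
Minimum is at α with total 1660 blocks.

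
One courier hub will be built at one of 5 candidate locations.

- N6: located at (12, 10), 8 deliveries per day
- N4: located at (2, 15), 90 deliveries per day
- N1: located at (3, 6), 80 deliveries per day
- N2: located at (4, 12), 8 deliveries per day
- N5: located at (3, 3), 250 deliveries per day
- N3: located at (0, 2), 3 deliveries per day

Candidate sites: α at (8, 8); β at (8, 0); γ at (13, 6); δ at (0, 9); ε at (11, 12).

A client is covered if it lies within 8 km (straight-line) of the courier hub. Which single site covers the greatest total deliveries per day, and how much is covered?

δ, covering 431

Coverage radius r = 8 km; a point is covered iff (Δx)²+(Δy)² ≤ 8² = 64.
  α (8, 8): covers {N6, N1, N2, N5} → 346
  β (8, 0): covers {N1, N5} → 330
  γ (13, 6): covers {N6} → 8
  δ (0, 9): covers {N4, N1, N2, N5, N3} → 431
  ε (11, 12): covers {N6, N2} → 16
Maximum coverage at δ: 431 deliveries per day.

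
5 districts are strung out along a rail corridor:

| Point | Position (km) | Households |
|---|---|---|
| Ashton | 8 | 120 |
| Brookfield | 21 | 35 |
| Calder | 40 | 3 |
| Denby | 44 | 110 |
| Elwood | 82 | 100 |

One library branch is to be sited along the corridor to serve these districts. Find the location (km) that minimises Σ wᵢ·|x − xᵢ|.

x = 44

For a sum of weighted absolute distances on a line, the optimum is the weighted median (not the mean). Total weight W = 368; half-weight = 184.
Sort by position and accumulate weight:
  km 8 (Ashton, w=120) → cum 120
  km 21 (Brookfield, w=35) → cum 155
  km 40 (Calder, w=3) → cum 158
  km 44 (Denby, w=110) → cum 268  ≥ 184 → median here
  km 82 (Elwood, w=100) → cum 368
Optimal location: km 44.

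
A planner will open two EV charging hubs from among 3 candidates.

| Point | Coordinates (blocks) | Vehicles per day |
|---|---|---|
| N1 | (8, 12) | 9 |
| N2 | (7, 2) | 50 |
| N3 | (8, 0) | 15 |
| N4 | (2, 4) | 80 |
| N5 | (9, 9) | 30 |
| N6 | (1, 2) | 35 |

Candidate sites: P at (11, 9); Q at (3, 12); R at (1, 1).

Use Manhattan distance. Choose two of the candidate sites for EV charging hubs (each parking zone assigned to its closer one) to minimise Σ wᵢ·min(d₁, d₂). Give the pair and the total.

{P, R}, total 939

Evaluate every pair (each demand assigned to the nearer of the two):
  {P, R}: total = 939
  {Q, R}: total = 1140
  {P, Q}: total = 1975
Best pair: {P, R} with total 939.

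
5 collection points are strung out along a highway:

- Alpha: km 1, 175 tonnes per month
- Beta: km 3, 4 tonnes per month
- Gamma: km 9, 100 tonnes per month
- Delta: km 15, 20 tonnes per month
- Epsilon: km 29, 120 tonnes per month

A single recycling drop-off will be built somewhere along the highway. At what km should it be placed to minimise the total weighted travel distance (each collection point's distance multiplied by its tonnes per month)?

x = 9

For a sum of weighted absolute distances on a line, the optimum is the weighted median (not the mean). Total weight W = 419; half-weight = 209.5.
Sort by position and accumulate weight:
  km 1 (Alpha, w=175) → cum 175
  km 3 (Beta, w=4) → cum 179
  km 9 (Gamma, w=100) → cum 279  ≥ 209.5 → median here
  km 15 (Delta, w=20) → cum 299
  km 29 (Epsilon, w=120) → cum 419
Optimal location: km 9.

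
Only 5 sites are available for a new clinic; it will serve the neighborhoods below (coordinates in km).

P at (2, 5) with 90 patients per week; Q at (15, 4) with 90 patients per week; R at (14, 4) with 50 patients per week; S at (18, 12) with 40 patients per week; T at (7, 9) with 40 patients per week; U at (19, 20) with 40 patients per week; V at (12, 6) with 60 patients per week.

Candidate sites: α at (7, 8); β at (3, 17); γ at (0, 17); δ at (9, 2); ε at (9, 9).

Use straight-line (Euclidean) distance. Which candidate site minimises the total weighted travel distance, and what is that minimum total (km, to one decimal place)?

ε, total 3090.8 km

Total weighted distance at each candidate:
  α (7, 8): total = 3243.0
  β (3, 17): total = 6021.6
  γ (0, 17): total = 6755.2
  δ (9, 2): total = 3476.9
  ε (9, 9): total = 3090.8
Minimum is at ε with total 3090.8 km.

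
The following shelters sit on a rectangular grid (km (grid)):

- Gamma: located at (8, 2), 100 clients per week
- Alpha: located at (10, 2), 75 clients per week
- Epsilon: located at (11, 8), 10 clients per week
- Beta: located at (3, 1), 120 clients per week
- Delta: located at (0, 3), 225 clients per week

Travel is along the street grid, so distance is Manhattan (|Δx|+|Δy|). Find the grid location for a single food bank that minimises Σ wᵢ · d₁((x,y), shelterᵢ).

Manhattan distance separates: Σwᵢ(|x−xᵢ|+|y−yᵢ|) = Σwᵢ|x−xᵢ| + Σwᵢ|y−yᵢ|, so x and y are optimised independently as 1-D weighted medians.
Total weight W = 530; half = 265.
x-coordinate, sorted with cumulative weight:
  x=0 (Delta, w=225) cum 225
  x=3 (Beta, w=120) cum 345  ← median
  x=8 (Gamma, w=100) cum 445
  x=10 (Alpha, w=75) cum 520
  x=11 (Epsilon, w=10) cum 530
⇒ x* = 3
y-coordinate, sorted with cumulative weight:
  y=1 (Beta, w=120) cum 120
  y=2 (Gamma, w=100) cum 220
  y=2 (Alpha, w=75) cum 295  ← median
  y=3 (Delta, w=225) cum 520
  y=8 (Epsilon, w=10) cum 530
⇒ y* = 2

(3, 2)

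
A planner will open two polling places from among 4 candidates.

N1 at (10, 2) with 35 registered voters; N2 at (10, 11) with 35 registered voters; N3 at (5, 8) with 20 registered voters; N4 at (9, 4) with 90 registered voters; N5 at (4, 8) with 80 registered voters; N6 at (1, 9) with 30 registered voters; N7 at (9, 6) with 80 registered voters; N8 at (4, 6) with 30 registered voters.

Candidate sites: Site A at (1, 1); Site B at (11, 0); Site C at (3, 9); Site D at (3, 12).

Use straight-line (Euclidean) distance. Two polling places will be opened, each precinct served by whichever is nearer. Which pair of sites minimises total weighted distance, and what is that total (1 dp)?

Evaluate every pair (each demand assigned to the nearer of the two):
  {Site B, Site C}: total = 1554.2
  {Site B, Site D}: total = 1944.1
  {Site A, Site C}: total = 2124.0
  {Site C, Site D}: total = 2146.3
  {Site A, Site B}: total = 2558.7
  {Site A, Site D}: total = 2714.6
Best pair: {Site B, Site C} with total 1554.2.

{Site B, Site C}, total 1554.2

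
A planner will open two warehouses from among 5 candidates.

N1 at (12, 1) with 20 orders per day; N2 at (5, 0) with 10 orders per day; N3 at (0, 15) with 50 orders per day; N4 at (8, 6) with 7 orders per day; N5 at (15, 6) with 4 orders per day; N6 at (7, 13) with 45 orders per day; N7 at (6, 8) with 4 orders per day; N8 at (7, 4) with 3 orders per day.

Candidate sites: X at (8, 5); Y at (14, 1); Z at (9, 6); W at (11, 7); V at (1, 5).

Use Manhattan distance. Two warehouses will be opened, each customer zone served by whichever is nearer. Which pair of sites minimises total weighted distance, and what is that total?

Evaluate every pair (each demand assigned to the nearer of the two):
  {X, V}: total = 1260
  {Z, V}: total = 1268
  {W, V}: total = 1323
  {Y, V}: total = 1443
  {X, Y}: total = 1482
  {Y, Z}: total = 1508
  {X, W}: total = 1578
  {X, Z}: total = 1602
  {Z, W}: total = 1604
  {Y, W}: total = 1633
Best pair: {X, V} with total 1260.

{X, V}, total 1260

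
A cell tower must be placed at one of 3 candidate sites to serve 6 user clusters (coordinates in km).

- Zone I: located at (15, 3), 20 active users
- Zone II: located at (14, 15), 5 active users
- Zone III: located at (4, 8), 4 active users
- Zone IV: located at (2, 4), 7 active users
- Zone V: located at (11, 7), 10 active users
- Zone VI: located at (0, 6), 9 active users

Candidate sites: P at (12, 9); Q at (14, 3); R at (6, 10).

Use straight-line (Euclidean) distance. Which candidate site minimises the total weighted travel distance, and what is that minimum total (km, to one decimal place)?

Q, total 387.9 km

Total weighted distance at each candidate:
  P (12, 9): total = 410.0
  Q (14, 3): total = 387.9
  R (6, 10): total = 460.2
Minimum is at Q with total 387.9 km.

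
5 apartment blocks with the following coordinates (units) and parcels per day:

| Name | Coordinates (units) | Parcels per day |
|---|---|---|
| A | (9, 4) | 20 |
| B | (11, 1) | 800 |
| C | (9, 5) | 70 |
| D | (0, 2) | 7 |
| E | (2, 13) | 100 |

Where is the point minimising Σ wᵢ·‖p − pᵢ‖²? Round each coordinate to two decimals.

(9.84, 2.55)

The minimiser of Σwᵢ‖p−pᵢ‖² is the weighted centroid p* = (Σwᵢpᵢ)/(Σwᵢ).
Σwᵢ = 997.
Σwᵢxᵢ = 20·9 + 800·11 + 70·9 + 7·0 + 100·2 = 9810.
Σwᵢyᵢ = 20·4 + 800·1 + 70·5 + 7·2 + 100·13 = 2544.
x* = 9810/997 = 9.84, y* = 2544/997 = 2.55.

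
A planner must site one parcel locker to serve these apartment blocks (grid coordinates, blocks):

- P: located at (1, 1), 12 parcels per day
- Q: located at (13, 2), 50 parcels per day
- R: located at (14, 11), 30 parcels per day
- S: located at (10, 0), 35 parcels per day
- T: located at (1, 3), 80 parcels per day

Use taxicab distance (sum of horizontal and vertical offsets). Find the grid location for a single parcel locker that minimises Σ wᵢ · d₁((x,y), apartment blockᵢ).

(10, 3)

Manhattan distance separates: Σwᵢ(|x−xᵢ|+|y−yᵢ|) = Σwᵢ|x−xᵢ| + Σwᵢ|y−yᵢ|, so x and y are optimised independently as 1-D weighted medians.
Total weight W = 207; half = 103.5.
x-coordinate, sorted with cumulative weight:
  x=1 (P, w=12) cum 12
  x=1 (T, w=80) cum 92
  x=10 (S, w=35) cum 127  ← median
  x=13 (Q, w=50) cum 177
  x=14 (R, w=30) cum 207
⇒ x* = 10
y-coordinate, sorted with cumulative weight:
  y=0 (S, w=35) cum 35
  y=1 (P, w=12) cum 47
  y=2 (Q, w=50) cum 97
  y=3 (T, w=80) cum 177  ← median
  y=11 (R, w=30) cum 207
⇒ y* = 3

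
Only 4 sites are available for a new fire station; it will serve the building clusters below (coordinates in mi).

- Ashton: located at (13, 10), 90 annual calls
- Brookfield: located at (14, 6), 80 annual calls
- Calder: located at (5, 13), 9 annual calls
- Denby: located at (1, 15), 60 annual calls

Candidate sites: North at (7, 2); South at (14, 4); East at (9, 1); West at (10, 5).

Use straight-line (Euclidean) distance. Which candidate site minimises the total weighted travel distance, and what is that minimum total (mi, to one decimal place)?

Total weighted distance at each candidate:
  North (7, 2): total = 2504.7
  South (14, 4): total = 1843.8
  East (9, 1): total = 2533.4
  West (10, 5): total = 1746.8
Minimum is at West with total 1746.8 mi.

West, total 1746.8 mi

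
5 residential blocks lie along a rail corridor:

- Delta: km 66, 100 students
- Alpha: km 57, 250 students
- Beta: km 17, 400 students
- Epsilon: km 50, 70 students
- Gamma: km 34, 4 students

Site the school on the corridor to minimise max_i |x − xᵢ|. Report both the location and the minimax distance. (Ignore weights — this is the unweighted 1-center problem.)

location 41.5, max distance 24.5

The 1-center on a line is the midpoint of the two extreme points: leftmost at 17, rightmost at 66.
Optimal location = (17 + 66)/2 = 41.5; maximum distance = (66 − 17)/2 = 24.5.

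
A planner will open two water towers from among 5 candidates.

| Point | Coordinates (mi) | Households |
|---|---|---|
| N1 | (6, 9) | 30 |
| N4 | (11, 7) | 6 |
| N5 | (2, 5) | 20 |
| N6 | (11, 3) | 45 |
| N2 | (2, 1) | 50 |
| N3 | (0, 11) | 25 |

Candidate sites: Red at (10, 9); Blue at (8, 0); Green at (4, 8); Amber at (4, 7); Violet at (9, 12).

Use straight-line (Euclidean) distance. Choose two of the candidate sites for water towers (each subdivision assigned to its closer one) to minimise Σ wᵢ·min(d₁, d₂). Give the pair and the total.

{Blue, Green}, total 801.7

Evaluate every pair (each demand assigned to the nearer of the two):
  {Blue, Green}: total = 801.7
  {Blue, Amber}: total = 819.9
  {Red, Amber}: total = 886.2
  {Red, Green}: total = 915.3
  {Green, Amber}: total = 969.7
  {Amber, Violet}: total = 994.2
  {Blue, Violet}: total = 1037.2
  {Red, Blue}: total = 1039.6
  {Green, Violet}: total = 1047.6
  {Red, Violet}: total = 1378.1
Best pair: {Blue, Green} with total 801.7.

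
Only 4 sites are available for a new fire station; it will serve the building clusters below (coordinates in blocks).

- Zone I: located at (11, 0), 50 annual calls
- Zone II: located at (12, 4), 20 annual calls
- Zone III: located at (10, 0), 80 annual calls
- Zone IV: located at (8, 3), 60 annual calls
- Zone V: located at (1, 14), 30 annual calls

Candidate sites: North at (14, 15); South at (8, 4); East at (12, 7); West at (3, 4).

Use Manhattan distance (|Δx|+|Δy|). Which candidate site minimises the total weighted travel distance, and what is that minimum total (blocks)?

South, total 1480 blocks

Total weighted distance at each candidate:
  North (14, 15): total = 4180
  South (8, 4): total = 1480
  East (12, 7): total = 2200
  West (3, 4): total = 2380
Minimum is at South with total 1480 blocks.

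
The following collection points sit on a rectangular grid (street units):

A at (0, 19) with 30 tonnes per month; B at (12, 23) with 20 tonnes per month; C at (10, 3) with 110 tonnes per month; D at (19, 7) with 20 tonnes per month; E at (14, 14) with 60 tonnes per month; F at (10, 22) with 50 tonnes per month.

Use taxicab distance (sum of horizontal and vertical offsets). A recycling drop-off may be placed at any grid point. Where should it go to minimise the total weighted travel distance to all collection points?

(10, 14)

Manhattan distance separates: Σwᵢ(|x−xᵢ|+|y−yᵢ|) = Σwᵢ|x−xᵢ| + Σwᵢ|y−yᵢ|, so x and y are optimised independently as 1-D weighted medians.
Total weight W = 290; half = 145.
x-coordinate, sorted with cumulative weight:
  x=0 (A, w=30) cum 30
  x=10 (C, w=110) cum 140
  x=10 (F, w=50) cum 190  ← median
  x=12 (B, w=20) cum 210
  x=14 (E, w=60) cum 270
  x=19 (D, w=20) cum 290
⇒ x* = 10
y-coordinate, sorted with cumulative weight:
  y=3 (C, w=110) cum 110
  y=7 (D, w=20) cum 130
  y=14 (E, w=60) cum 190  ← median
  y=19 (A, w=30) cum 220
  y=22 (F, w=50) cum 270
  y=23 (B, w=20) cum 290
⇒ y* = 14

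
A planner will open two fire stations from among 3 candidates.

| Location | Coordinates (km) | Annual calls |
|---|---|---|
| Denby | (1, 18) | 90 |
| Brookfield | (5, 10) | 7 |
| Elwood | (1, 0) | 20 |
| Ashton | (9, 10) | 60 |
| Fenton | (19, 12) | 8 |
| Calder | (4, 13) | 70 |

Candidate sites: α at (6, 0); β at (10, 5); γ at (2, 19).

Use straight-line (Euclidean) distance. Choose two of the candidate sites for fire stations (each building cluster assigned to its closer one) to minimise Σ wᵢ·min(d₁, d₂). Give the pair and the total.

{β, γ}, total 1222.6

Evaluate every pair (each demand assigned to the nearer of the two):
  {β, γ}: total = 1222.6
  {α, γ}: total = 1504.4
  {α, β}: total = 2669.7
Best pair: {β, γ} with total 1222.6.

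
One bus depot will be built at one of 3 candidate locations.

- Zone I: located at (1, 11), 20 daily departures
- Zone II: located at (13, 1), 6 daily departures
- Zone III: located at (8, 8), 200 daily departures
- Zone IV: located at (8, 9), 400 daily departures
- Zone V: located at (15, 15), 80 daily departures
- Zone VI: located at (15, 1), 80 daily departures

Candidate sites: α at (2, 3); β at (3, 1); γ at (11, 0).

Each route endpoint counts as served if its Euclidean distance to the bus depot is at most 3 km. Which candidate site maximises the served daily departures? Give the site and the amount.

Coverage radius r = 3 km; a point is covered iff (Δx)²+(Δy)² ≤ 3² = 9.
  α (2, 3): covers {none} → 0
  β (3, 1): covers {none} → 0
  γ (11, 0): covers {Zone II} → 6
Maximum coverage at γ: 6 daily departures.

γ, covering 6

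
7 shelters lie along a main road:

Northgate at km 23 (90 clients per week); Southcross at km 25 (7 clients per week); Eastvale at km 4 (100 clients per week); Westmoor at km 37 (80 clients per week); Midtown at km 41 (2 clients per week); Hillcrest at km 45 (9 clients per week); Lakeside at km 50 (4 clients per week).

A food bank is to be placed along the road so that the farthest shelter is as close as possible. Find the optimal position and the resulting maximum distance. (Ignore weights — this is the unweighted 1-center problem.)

location 27, max distance 23

The 1-center on a line is the midpoint of the two extreme points: leftmost at 4, rightmost at 50.
Optimal location = (4 + 50)/2 = 27; maximum distance = (50 − 4)/2 = 23.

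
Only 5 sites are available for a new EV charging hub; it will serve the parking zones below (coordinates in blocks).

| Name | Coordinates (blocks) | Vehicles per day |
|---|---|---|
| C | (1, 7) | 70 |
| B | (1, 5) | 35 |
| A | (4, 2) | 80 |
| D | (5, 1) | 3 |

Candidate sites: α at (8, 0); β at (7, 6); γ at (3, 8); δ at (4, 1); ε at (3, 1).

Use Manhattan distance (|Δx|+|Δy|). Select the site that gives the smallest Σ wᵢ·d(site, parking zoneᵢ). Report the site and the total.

ε, total 936 blocks

Total weighted distance at each candidate:
  α (8, 0): total = 1892
  β (7, 6): total = 1316
  γ (3, 8): total = 972
  δ (4, 1): total = 958
  ε (3, 1): total = 936
Minimum is at ε with total 936 blocks.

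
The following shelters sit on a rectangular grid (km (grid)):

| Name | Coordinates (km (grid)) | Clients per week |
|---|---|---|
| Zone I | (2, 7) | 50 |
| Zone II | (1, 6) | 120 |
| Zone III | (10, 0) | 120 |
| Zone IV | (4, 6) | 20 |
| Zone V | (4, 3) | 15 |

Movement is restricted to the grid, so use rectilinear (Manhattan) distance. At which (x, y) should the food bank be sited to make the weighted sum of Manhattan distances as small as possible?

Manhattan distance separates: Σwᵢ(|x−xᵢ|+|y−yᵢ|) = Σwᵢ|x−xᵢ| + Σwᵢ|y−yᵢ|, so x and y are optimised independently as 1-D weighted medians.
Total weight W = 325; half = 162.5.
x-coordinate, sorted with cumulative weight:
  x=1 (Zone II, w=120) cum 120
  x=2 (Zone I, w=50) cum 170  ← median
  x=4 (Zone IV, w=20) cum 190
  x=4 (Zone V, w=15) cum 205
  x=10 (Zone III, w=120) cum 325
⇒ x* = 2
y-coordinate, sorted with cumulative weight:
  y=0 (Zone III, w=120) cum 120
  y=3 (Zone V, w=15) cum 135
  y=6 (Zone II, w=120) cum 255  ← median
  y=6 (Zone IV, w=20) cum 275
  y=7 (Zone I, w=50) cum 325
⇒ y* = 6

(2, 6)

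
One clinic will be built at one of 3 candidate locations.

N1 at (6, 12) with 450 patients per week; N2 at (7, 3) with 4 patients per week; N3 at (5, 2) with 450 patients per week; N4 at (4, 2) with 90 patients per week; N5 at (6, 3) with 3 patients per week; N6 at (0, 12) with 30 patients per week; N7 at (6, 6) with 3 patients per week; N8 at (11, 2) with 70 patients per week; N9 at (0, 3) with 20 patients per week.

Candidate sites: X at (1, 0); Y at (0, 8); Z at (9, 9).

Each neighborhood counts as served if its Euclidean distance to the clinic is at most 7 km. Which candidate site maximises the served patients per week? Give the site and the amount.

Coverage radius r = 7 km; a point is covered iff (Δx)²+(Δy)² ≤ 7² = 49.
  X (1, 0): covers {N2, N3, N4, N5, N9} → 567
  Y (0, 8): covers {N6, N7, N9} → 53
  Z (9, 9): covers {N1, N2, N5, N7} → 460
Maximum coverage at X: 567 patients per week.

X, covering 567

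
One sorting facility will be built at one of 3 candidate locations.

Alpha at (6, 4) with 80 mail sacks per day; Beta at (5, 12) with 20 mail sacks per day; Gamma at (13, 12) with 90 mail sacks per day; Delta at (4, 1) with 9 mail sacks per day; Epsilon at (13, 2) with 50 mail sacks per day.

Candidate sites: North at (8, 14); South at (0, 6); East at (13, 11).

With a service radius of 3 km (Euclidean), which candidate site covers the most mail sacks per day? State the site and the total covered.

East, covering 90

Coverage radius r = 3 km; a point is covered iff (Δx)²+(Δy)² ≤ 3² = 9.
  North (8, 14): covers {none} → 0
  South (0, 6): covers {none} → 0
  East (13, 11): covers {Gamma} → 90
Maximum coverage at East: 90 mail sacks per day.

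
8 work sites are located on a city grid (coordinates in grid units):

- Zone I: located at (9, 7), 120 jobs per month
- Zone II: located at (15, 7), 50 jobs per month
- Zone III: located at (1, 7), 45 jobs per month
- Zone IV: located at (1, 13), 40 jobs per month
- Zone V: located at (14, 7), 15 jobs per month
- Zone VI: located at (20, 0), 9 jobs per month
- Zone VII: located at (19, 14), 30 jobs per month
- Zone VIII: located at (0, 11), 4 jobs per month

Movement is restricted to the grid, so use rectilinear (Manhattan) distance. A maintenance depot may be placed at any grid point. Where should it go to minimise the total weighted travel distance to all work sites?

Manhattan distance separates: Σwᵢ(|x−xᵢ|+|y−yᵢ|) = Σwᵢ|x−xᵢ| + Σwᵢ|y−yᵢ|, so x and y are optimised independently as 1-D weighted medians.
Total weight W = 313; half = 156.5.
x-coordinate, sorted with cumulative weight:
  x=0 (Zone VIII, w=4) cum 4
  x=1 (Zone III, w=45) cum 49
  x=1 (Zone IV, w=40) cum 89
  x=9 (Zone I, w=120) cum 209  ← median
  x=14 (Zone V, w=15) cum 224
  x=15 (Zone II, w=50) cum 274
  x=19 (Zone VII, w=30) cum 304
  x=20 (Zone VI, w=9) cum 313
⇒ x* = 9
y-coordinate, sorted with cumulative weight:
  y=0 (Zone VI, w=9) cum 9
  y=7 (Zone I, w=120) cum 129
  y=7 (Zone II, w=50) cum 179  ← median
  y=7 (Zone III, w=45) cum 224
  y=7 (Zone V, w=15) cum 239
  y=11 (Zone VIII, w=4) cum 243
  y=13 (Zone IV, w=40) cum 283
  y=14 (Zone VII, w=30) cum 313
⇒ y* = 7

(9, 7)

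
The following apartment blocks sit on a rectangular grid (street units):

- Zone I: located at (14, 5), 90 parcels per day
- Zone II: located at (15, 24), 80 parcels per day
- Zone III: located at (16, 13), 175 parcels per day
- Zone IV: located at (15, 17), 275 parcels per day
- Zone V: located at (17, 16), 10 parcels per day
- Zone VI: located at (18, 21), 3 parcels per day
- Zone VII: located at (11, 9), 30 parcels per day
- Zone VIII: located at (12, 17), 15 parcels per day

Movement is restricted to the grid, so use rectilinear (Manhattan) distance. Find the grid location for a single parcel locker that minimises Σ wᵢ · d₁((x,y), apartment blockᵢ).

(15, 17)

Manhattan distance separates: Σwᵢ(|x−xᵢ|+|y−yᵢ|) = Σwᵢ|x−xᵢ| + Σwᵢ|y−yᵢ|, so x and y are optimised independently as 1-D weighted medians.
Total weight W = 678; half = 339.
x-coordinate, sorted with cumulative weight:
  x=11 (Zone VII, w=30) cum 30
  x=12 (Zone VIII, w=15) cum 45
  x=14 (Zone I, w=90) cum 135
  x=15 (Zone II, w=80) cum 215
  x=15 (Zone IV, w=275) cum 490  ← median
  x=16 (Zone III, w=175) cum 665
  x=17 (Zone V, w=10) cum 675
  x=18 (Zone VI, w=3) cum 678
⇒ x* = 15
y-coordinate, sorted with cumulative weight:
  y=5 (Zone I, w=90) cum 90
  y=9 (Zone VII, w=30) cum 120
  y=13 (Zone III, w=175) cum 295
  y=16 (Zone V, w=10) cum 305
  y=17 (Zone IV, w=275) cum 580  ← median
  y=17 (Zone VIII, w=15) cum 595
  y=21 (Zone VI, w=3) cum 598
  y=24 (Zone II, w=80) cum 678
⇒ y* = 17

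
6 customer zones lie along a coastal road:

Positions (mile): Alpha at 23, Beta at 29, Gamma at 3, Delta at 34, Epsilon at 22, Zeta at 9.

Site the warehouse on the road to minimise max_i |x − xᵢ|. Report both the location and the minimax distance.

location 18.5, max distance 15.5

The 1-center on a line is the midpoint of the two extreme points: leftmost at 3, rightmost at 34.
Optimal location = (3 + 34)/2 = 18.5; maximum distance = (34 − 3)/2 = 15.5.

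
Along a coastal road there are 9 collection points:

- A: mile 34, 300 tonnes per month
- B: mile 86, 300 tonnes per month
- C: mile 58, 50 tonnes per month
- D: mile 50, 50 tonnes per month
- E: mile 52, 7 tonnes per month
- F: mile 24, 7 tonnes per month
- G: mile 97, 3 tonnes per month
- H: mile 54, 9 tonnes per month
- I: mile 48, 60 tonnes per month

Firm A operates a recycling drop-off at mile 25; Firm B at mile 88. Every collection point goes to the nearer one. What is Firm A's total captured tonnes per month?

The indifferent point is the midpoint (25+88)/2 = 56.5; collection points left of it (closer to Firm A at 25) go to Firm A, those right go to Firm B.
  F at 24 (w=7) → Firm A
  A at 34 (w=300) → Firm A
  I at 48 (w=60) → Firm A
  D at 50 (w=50) → Firm A
  E at 52 (w=7) → Firm A
  H at 54 (w=9) → Firm A
  C at 58 (w=50) → Firm B
  B at 86 (w=300) → Firm B
  G at 97 (w=3) → Firm B
Firm A captures 433; Firm B captures 353.

433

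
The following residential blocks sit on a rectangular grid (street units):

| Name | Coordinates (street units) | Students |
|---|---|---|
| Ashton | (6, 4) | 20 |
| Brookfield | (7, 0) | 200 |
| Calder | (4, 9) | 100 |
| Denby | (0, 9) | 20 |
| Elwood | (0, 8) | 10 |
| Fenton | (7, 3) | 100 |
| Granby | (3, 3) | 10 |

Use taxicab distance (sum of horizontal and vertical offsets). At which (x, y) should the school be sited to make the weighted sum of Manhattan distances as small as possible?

Manhattan distance separates: Σwᵢ(|x−xᵢ|+|y−yᵢ|) = Σwᵢ|x−xᵢ| + Σwᵢ|y−yᵢ|, so x and y are optimised independently as 1-D weighted medians.
Total weight W = 460; half = 230.
x-coordinate, sorted with cumulative weight:
  x=0 (Denby, w=20) cum 20
  x=0 (Elwood, w=10) cum 30
  x=3 (Granby, w=10) cum 40
  x=4 (Calder, w=100) cum 140
  x=6 (Ashton, w=20) cum 160
  x=7 (Brookfield, w=200) cum 360  ← median
  x=7 (Fenton, w=100) cum 460
⇒ x* = 7
y-coordinate, sorted with cumulative weight:
  y=0 (Brookfield, w=200) cum 200
  y=3 (Fenton, w=100) cum 300  ← median
  y=3 (Granby, w=10) cum 310
  y=4 (Ashton, w=20) cum 330
  y=8 (Elwood, w=10) cum 340
  y=9 (Calder, w=100) cum 440
  y=9 (Denby, w=20) cum 460
⇒ y* = 3

(7, 3)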